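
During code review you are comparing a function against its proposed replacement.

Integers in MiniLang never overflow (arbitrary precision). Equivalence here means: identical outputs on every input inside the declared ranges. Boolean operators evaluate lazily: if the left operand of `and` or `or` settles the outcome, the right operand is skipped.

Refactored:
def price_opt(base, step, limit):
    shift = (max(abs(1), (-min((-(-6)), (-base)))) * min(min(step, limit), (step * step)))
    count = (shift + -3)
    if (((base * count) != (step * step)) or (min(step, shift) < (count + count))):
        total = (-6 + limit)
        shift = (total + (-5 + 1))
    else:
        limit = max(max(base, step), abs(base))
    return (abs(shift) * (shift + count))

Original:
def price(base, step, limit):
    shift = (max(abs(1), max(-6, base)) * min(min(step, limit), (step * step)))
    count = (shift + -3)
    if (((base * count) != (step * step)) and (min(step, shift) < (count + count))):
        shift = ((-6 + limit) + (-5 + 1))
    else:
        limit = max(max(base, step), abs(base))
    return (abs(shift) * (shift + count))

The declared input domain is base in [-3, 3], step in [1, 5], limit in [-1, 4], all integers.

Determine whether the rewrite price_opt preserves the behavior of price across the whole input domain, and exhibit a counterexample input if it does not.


Consider the input base=-3, step=1, limit=-1.
price: shift := -1 | count := -4 | (((base * count) != (step * step)) and (min(step, shift) < (count + count))): false | limit := 3 | result -5
price_opt: shift := -1 | count := -4 | (((base * count) != (step * step)) or (min(step, shift) < (count + count))): true | total := -7 | shift := -11 | result -165
-5 and -165 differ, so these are not the same function on this domain.
verdict: not equivalent; witness: base=-3, step=1, limit=-1


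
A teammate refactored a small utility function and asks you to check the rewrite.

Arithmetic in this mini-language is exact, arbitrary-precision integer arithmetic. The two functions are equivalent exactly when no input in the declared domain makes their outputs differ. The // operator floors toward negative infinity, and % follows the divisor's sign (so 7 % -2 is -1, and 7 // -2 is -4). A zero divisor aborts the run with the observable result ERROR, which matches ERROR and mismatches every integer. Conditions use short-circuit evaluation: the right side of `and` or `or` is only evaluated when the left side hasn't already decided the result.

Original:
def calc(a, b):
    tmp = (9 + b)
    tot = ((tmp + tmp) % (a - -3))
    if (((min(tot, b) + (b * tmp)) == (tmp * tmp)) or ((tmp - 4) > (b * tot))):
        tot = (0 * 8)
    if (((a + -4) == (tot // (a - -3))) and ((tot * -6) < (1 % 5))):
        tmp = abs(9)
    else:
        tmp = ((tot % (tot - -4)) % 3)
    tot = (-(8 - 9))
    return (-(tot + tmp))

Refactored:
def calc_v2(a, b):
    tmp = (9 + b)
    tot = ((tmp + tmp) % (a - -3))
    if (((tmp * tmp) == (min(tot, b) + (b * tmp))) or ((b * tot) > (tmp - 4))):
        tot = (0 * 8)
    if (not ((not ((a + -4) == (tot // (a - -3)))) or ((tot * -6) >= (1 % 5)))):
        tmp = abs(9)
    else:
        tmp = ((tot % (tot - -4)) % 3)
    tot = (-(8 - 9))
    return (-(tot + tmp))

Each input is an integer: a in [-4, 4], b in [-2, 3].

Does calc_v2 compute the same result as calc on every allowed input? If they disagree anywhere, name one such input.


Try a=0, b=-2.
calc: tmp=7, then tot=2, then (((min(tot, b) + (b * tmp)) == (tmp * tmp)) or ((tmp - 4) > (b * tot))) is true, then tot=0, then (((a + -4) == (tot // (a - -3))) and ((tot * -6) < (1 % 5))) is false, then tmp=0, then tot=1, then returns -1
calc_v2: tmp=7, then tot=2, then (((tmp * tmp) == (min(tot, b) + (b * tmp))) or ((b * tot) > (tmp - 4))) is false, then (not ((not ((a + -4) == (tot // (a - -3)))) or ((tot * -6) >= (1 % 5)))) is false, then tmp=2, then tot=1, then returns -3
-1 and -3 differ, so these are not the same function on this domain.
verdict: not equivalent; witness: a=0, b=-2


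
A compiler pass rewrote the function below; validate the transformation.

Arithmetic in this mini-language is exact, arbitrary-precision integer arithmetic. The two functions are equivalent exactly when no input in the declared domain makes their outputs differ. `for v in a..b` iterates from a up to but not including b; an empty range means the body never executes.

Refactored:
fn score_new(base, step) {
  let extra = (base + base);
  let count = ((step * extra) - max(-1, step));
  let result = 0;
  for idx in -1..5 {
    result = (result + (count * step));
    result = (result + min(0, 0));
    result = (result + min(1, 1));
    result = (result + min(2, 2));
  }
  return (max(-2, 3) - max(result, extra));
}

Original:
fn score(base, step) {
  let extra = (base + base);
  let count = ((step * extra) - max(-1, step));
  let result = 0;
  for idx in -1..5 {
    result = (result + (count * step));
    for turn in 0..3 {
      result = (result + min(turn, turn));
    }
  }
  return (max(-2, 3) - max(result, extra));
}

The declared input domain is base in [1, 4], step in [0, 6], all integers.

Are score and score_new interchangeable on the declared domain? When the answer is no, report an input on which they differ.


Side by side, the visible changes include: arithmetic usage differs; and loop structure differs; and min/max/abs usage differs; and statement counts differ; and constant usage differs; and local variable names differ.
One worked example (base=3, step=5) — score: extra = 6; count = 25; result = 0; [idx=-1]; result = 125; [turn=0]; result = 125; [turn=1]; result = 126; [turn=2]; result = 128; [idx=0]; result = 253; [turn=0]; result = 253; [turn=1]; result = 254; [turn=2]; result = 256; [idx=1]; result = 381; [turn=0]; result = 381; [turn=1]; result = 382; [turn=2]; result = 384; [idx=2]; result = 509; [turn=0]; result = 509; [turn=1]; result = 510; [turn=2]; result = 512; [idx=3]; result = 637; [turn=0]; result = 637; [turn=1]; result = 638; [turn=2]; result = 640; [idx=4]; result = 765; [turn=0]; result = 765; [turn=1]; result = 766; [turn=2]; result = 768; return -765; score_new: extra = 6; count = 25; result = 0; [idx=-1]; result = 125; result = 125; result = 126; result = 128; [idx=0]; result = 253; result = 253; result = 254; result = 256; [idx=1]; result = 381; result = 381; result = 382; result = 384; [idx=2]; result = 509; result = 509; result = 510; result = 512; [idx=3]; result = 637; result = 637; result = 638; result = 640; [idx=4]; result = 765; result = 765; result = 766; result = 768; return -765; agreement on -765.
Checked all 28 inputs in the declared domain: the outputs agree on every one.
verdict: equivalent


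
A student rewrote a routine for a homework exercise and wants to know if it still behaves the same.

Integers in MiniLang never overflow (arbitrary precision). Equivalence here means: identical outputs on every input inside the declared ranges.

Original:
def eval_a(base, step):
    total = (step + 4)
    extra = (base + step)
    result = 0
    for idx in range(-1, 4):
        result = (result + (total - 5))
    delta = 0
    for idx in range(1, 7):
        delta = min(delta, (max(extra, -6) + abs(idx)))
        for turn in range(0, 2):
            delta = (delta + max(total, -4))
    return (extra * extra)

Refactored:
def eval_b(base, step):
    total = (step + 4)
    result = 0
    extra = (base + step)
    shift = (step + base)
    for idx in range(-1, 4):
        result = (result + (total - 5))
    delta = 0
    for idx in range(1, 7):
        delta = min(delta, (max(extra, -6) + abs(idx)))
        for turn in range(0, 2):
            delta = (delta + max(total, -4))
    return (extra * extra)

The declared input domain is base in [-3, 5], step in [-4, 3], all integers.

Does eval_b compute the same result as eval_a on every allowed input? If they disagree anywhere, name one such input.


Side by side, the visible changes include: statement counts differ; and local variable names differ; and arithmetic usage differs.
One worked example (base=-2, step=-3) — eval_a: total = 1; extra = -5; result = 0; [idx=-1]; result = -4; [idx=0]; result = -8; [idx=1]; result = -12; [idx=2]; result = -16; [idx=3]; result = -20; delta = 0; [idx=1]; delta = -4; [turn=0]; delta = -3; [turn=1]; delta = -2; [idx=2]; delta = -3; [turn=0]; delta = -2; [turn=1]; delta = -1; [idx=3]; delta = -2; [turn=0]; delta = -1; [turn=1]; delta = 0; [idx=4]; delta = -1; [turn=0]; delta = 0; [turn=1]; delta = 1; [idx=5]; delta = 0; [turn=0]; delta = 1; [turn=1]; delta = 2; [idx=6]; delta = 1; [turn=0]; delta = 2; [turn=1]; delta = 3; return 25; eval_b: total = 1; result = 0; extra = -5; shift = -5; [idx=-1]; result = -4; [idx=0]; result = -8; [idx=1]; result = -12; [idx=2]; result = -16; [idx=3]; result = -20; delta = 0; [idx=1]; delta = -4; [turn=0]; delta = -3; [turn=1]; delta = -2; [idx=2]; delta = -3; [turn=0]; delta = -2; [turn=1]; delta = -1; [idx=3]; delta = -2; [turn=0]; delta = -1; [turn=1]; delta = 0; [idx=4]; delta = -1; [turn=0]; delta = 0; [turn=1]; delta = 1; [idx=5]; delta = 0; [turn=0]; delta = 1; [turn=1]; delta = 2; [idx=6]; delta = 1; [turn=0]; delta = 2; [turn=1]; delta = 3; return 25; agreement on 25.
Every one of the 72 inputs gives matching results.
verdict: equivalent


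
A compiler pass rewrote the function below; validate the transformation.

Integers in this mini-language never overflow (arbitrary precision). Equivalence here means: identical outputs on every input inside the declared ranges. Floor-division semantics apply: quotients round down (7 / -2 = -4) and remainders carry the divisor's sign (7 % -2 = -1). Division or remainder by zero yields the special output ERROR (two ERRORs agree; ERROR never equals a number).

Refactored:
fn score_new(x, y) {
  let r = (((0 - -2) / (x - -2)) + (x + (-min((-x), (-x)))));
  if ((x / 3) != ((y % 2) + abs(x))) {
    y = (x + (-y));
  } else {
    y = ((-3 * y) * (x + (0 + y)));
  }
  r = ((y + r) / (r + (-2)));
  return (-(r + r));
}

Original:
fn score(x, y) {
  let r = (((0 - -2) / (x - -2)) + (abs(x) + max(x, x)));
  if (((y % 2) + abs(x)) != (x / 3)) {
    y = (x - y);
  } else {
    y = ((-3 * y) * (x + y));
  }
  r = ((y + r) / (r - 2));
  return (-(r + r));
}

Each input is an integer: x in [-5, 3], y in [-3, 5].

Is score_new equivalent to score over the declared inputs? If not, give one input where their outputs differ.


Take x=-5, y=0.
score: r becomes -1; next (((y % 2) + abs(x)) != (x / 3)) evaluates to true; next y becomes -5; next r becomes 2; next final value -4
score_new: r becomes -11; next ((x / 3) != ((y % 2) + abs(x))) evaluates to true; next y becomes -5; next r becomes 1; next final value -2
-4 != -2, so the rewrite changes behavior.
verdict: not equivalent; witness: x=-5, y=0


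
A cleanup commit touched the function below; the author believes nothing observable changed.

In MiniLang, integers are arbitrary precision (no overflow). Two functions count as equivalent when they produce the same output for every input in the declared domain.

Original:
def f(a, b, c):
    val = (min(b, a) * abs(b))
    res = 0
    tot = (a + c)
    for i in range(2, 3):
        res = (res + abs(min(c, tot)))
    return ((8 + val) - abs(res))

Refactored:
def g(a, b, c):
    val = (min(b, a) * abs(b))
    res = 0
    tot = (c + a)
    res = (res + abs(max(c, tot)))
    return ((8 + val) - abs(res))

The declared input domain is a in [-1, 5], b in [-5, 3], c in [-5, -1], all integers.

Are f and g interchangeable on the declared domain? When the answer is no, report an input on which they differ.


a=-1, b=-5, c=-5 yields -23 from f but -22 from g.
verdict: not equivalent; witness: a=-1, b=-5, c=-5


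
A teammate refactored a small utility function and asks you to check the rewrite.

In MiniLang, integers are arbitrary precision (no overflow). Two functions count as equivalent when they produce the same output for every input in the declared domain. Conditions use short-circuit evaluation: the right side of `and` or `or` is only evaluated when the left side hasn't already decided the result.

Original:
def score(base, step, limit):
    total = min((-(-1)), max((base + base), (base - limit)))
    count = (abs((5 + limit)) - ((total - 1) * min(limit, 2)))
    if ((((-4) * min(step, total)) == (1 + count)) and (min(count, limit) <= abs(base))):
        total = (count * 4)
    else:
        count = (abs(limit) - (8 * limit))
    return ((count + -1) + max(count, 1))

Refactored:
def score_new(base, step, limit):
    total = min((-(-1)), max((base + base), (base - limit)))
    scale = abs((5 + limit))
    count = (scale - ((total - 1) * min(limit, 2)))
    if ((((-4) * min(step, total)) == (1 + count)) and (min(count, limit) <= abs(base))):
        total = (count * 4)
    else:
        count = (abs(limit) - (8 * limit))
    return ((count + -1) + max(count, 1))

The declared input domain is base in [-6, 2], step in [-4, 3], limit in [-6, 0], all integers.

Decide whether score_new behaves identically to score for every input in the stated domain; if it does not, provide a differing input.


Comparing the listings, the differences include: statement counts differ, local variable names differ.
One worked example (base=-6, step=0, limit=-5) — score: total=-1, then count=-10, then ((((-4) * min(step, total)) == (1 + count)) and (min(count, limit) <= abs(base))) is false, then count=45, then returns 89; score_new: total=-1, then scale=0, then count=-10, then ((((-4) * min(step, total)) == (1 + count)) and (min(count, limit) <= abs(base))) is false, then count=45, then returns 89; agreement on 89.
Across all 504 domain points the two functions coincide.
verdict: equivalent


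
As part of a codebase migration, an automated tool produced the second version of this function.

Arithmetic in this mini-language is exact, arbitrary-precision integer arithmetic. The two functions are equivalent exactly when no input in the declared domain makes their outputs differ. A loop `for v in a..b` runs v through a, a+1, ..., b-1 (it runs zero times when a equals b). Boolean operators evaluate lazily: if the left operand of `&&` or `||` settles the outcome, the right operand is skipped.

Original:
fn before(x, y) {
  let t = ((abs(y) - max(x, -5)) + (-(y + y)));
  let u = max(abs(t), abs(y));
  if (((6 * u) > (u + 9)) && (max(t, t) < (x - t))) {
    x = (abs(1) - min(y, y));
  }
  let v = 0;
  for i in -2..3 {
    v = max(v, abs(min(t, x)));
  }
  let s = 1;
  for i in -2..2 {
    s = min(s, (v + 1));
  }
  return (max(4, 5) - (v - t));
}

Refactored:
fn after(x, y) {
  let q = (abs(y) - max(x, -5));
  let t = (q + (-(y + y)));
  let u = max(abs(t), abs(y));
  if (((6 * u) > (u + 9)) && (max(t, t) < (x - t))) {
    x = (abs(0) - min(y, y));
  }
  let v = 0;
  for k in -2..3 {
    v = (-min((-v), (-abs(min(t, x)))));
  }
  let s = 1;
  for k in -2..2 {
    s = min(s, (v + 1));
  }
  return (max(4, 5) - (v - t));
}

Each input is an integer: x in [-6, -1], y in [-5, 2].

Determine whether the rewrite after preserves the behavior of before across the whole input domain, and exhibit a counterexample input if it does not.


Input x=-1, y=2: 3 from before versus 2 from after.
verdict: not equivalent; witness: x=-1, y=2


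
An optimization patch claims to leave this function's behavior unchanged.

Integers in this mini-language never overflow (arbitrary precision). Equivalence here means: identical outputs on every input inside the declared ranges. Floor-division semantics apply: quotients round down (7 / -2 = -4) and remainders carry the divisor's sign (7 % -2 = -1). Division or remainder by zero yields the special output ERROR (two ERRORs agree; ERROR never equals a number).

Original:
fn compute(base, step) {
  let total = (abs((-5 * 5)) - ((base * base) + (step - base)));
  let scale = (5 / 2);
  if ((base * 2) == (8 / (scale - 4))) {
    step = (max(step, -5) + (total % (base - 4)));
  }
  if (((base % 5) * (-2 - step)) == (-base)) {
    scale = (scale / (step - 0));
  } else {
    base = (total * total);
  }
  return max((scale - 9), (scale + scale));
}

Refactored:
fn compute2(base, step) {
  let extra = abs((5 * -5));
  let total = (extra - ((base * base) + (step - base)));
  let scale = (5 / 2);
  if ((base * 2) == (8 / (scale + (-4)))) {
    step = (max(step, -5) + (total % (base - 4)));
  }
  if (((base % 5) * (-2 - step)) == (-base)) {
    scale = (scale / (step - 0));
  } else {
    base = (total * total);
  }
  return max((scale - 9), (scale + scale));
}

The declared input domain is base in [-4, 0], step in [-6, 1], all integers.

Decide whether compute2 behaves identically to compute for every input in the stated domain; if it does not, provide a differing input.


The two are interchangeable: arithmetic usage differs, plus local variable names differ, plus statement counts differ, and every declared input agrees.
Spot check at base=-1, step=-6 — compute: total := 29 | scale := 2 | ((base * 2) == (8 / (scale - 4))): false | (((base % 5) * (-2 - step)) == (-base)): false | base := 841 | result 4. compute2: extra := 25 | total := 29 | scale := 2 | ((base * 2) == (8 / (scale + (-4)))): false | (((base % 5) * (-2 - step)) == (-base)): false | base := 841 | result 4. Both give 4.
Every one of the 40 inputs gives matching results.
verdict: equivalent


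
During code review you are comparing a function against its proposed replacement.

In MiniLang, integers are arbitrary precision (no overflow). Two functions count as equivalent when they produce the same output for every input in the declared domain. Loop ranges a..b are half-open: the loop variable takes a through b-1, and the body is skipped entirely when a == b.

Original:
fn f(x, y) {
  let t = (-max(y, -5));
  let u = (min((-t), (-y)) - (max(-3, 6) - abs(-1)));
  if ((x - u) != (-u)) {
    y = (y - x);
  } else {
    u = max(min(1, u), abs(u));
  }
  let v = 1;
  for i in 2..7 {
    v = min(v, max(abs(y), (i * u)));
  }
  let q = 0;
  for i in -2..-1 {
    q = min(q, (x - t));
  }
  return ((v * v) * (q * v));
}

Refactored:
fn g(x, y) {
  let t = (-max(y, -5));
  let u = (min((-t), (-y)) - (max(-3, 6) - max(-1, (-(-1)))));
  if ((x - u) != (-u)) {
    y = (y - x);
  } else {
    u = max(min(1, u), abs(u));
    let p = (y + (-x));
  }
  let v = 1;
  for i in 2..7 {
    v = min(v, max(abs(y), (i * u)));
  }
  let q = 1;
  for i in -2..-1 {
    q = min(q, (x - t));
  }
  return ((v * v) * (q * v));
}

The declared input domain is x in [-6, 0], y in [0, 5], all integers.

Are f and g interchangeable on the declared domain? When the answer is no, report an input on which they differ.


On input x=-4, y=5, f returns 0 while g returns 1.
verdict: not equivalent; witness: x=-4, y=5


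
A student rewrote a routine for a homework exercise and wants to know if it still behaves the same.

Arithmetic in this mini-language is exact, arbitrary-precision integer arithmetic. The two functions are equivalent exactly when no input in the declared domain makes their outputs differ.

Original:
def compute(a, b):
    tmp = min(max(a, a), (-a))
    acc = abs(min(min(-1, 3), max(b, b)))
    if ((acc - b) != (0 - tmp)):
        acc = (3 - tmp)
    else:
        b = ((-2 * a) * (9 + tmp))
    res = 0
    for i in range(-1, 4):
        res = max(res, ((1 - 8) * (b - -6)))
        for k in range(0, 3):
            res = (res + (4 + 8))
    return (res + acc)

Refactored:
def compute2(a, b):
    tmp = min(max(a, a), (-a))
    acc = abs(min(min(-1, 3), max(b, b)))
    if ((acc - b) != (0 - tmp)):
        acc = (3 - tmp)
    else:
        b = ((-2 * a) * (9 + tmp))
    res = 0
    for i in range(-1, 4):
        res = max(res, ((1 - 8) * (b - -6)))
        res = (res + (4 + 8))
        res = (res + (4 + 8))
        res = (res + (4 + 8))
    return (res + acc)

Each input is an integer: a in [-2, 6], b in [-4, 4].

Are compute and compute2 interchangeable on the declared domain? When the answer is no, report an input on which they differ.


Side by side, the visible changes include: loop structure differs, arithmetic usage differs, statement counts differ, constant usage differs, local variable names differ.
One worked example (a=4, b=-3) — compute: tmp = -4; acc = 3; ((acc - b) != (0 - tmp)) -> true; acc = 7; res = 0; [i=-1]; res = 0; [k=0]; res = 12; [k=1]; res = 24; [k=2]; res = 36; [i=0]; res = 36; [k=0]; res = 48; [k=1]; res = 60; [k=2]; res = 72; [i=1]; res = 72; [k=0]; res = 84; [k=1]; res = 96; [k=2]; res = 108; [i=2]; res = 108; [k=0]; res = 120; [k=1]; res = 132; [k=2]; res = 144; [i=3]; res = 144; [k=0]; res = 156; [k=1]; res = 168; [k=2]; res = 180; return 187; compute2: tmp = -4; acc = 3; ((acc - b) != (0 - tmp)) -> true; acc = 7; res = 0; [i=-1]; res = 0; res = 12; res = 24; res = 36; [i=0]; res = 36; res = 48; res = 60; res = 72; [i=1]; res = 72; res = 84; res = 96; res = 108; [i=2]; res = 108; res = 120; res = 132; res = 144; [i=3]; res = 144; res = 156; res = 168; res = 180; return 187; agreement on 187.
Across all 81 domain points the two functions coincide.
verdict: equivalent


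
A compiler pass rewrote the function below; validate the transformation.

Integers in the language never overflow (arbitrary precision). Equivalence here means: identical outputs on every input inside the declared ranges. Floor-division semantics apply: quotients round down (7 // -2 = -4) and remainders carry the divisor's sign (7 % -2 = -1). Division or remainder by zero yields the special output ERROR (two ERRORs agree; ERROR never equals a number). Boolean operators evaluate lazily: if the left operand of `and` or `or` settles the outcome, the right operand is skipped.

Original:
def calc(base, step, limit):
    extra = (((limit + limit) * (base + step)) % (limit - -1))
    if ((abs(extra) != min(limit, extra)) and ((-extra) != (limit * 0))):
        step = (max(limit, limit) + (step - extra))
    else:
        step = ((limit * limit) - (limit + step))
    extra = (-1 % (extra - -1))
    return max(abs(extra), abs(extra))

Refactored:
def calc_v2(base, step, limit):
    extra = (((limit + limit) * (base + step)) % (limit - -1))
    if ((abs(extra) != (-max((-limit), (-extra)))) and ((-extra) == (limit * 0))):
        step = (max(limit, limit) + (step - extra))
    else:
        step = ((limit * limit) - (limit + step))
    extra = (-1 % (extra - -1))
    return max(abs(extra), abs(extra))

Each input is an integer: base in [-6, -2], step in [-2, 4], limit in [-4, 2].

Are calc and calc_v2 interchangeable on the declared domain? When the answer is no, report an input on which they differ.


Equivalent. The edit looks behavioral (`((-extra) != (limit * 0))` became `((-extra) == (limit * 0))`), but over these ranges it never changes the outcome.
Checked all 245 inputs in the declared domain: the outputs agree on every one.
As a probe, take base=-4, step=-2, limit=0: calc runs extra = 0; ((abs(extra) != min(limit, extra)) and ((-extra) != (limit * 0))) -> false; step = 2; extra = 0; return 0; calc_v2 runs extra = 0; ((abs(extra) != (-max((-limit), (-extra)))) and ((-extra) == (limit * 0))) -> false; step = 2; extra = 0; return 0; both end at 0.
verdict: equivalent


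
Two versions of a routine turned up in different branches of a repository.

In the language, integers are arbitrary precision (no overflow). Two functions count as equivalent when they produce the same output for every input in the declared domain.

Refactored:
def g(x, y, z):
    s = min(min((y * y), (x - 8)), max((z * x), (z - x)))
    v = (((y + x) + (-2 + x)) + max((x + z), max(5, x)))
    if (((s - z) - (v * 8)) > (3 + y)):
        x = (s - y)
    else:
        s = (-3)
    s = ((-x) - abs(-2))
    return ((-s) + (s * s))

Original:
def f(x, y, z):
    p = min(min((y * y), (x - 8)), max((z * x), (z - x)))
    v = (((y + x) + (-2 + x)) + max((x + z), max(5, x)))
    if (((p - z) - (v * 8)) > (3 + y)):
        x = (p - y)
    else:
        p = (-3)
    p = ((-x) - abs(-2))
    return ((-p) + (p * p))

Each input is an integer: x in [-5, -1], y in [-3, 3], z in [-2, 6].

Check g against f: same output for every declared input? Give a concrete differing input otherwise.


Side by side, the visible changes include: local variable names differ.
Spot check at x=-1, y=3, z=-2 — f: p = -9; v = 4; (((p - z) - (v * 8)) > (3 + y)) -> false; p = -3; p = -1; return 2. g: s = -9; v = 4; (((s - z) - (v * 8)) > (3 + y)) -> false; s = -3; s = -1; return 2. Both give 2.
Every one of the 315 inputs gives matching results.
verdict: equivalent


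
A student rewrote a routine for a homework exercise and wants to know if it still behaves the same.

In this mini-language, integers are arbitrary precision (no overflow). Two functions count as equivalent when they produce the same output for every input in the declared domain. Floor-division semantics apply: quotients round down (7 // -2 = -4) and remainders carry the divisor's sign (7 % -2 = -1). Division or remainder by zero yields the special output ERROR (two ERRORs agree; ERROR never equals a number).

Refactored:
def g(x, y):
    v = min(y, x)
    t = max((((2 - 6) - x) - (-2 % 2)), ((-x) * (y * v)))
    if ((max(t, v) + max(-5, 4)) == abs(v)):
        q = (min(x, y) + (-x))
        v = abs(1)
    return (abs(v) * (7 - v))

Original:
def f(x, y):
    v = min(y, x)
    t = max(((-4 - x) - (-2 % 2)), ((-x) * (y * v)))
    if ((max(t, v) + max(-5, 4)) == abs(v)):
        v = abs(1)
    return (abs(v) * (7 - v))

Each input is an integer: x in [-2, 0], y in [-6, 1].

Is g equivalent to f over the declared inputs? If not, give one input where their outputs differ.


The two are interchangeable: statement counts differ; constant usage differs; arithmetic usage differs; min/max/abs usage differs; local variable names differ, and every declared input agrees.
Spot check at x=0, y=-2 — f: v = -2; t = 0; ((max(t, v) + max(-5, 4)) == abs(v)) -> false; return 18. g: v = -2; t = 0; ((max(t, v) + max(-5, 4)) == abs(v)) -> false; return 18. Both give 18.
An exhaustive pass over the 24 declared inputs shows identical outputs.
verdict: equivalent


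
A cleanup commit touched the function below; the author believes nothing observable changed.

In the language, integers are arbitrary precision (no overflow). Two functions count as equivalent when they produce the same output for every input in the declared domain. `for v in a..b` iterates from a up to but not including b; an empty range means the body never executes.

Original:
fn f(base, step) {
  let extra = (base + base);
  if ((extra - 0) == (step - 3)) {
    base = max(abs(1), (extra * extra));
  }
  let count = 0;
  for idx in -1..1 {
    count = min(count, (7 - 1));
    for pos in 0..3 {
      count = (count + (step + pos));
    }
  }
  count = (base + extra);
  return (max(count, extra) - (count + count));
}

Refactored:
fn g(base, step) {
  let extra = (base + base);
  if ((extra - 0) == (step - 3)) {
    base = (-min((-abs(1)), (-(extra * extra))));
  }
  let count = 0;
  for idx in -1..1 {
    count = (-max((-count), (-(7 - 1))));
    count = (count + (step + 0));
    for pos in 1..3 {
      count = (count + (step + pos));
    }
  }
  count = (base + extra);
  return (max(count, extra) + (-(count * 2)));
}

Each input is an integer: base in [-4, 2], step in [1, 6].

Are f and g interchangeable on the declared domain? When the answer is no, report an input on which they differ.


This is a faithful refactor — loop structure differs, arithmetic usage differs, constant usage differs, statement counts differ, but the computed results match everywhere.
Tracing base=0, step=4: f: extra := 0 | ((extra - 0) == (step - 3)): false | count := 0 | iter idx=-1: | count := 0 | iter pos=0: | count := 4 | iter pos=1: | count := 9 | iter pos=2: | count := 15 | iter idx=0: | count := 6 | iter pos=0: | count := 10 | iter pos=1: | count := 15 | iter pos=2: | count := 21 | count := 0 | result 0 | g: extra := 0 | ((extra - 0) == (step - 3)): false | count := 0 | iter idx=-1: | count := 0 | count := 4 | iter pos=1: | count := 9 | iter pos=2: | count := 15 | iter idx=0: | count := 6 | count := 10 | iter pos=1: | count := 15 | iter pos=2: | count := 21 | count := 0 | result 0 — matching result 0.
Checked all 42 inputs in the declared domain: the outputs agree on every one.
verdict: equivalent


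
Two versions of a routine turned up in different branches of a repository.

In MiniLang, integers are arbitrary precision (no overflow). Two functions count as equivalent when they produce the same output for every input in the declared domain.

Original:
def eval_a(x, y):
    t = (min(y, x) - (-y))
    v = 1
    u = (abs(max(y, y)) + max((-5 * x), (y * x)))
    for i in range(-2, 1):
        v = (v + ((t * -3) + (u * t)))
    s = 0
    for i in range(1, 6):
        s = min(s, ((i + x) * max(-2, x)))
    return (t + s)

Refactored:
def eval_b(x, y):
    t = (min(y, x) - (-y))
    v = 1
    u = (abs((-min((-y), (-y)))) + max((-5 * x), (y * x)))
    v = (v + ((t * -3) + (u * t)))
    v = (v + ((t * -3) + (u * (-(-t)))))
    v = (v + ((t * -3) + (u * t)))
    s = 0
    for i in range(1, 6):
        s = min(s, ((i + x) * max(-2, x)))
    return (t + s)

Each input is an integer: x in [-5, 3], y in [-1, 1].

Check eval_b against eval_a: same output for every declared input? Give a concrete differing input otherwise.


The two are interchangeable: loop structure differs; also statement counts differ; also min/max/abs usage differs; also arithmetic usage differs; also constant usage differs, and every declared input agrees.
One worked example (x=3, y=-1) — eval_a: t becomes -2; next v becomes 1; next u becomes -2; next at i=-2:; next v becomes 11; next at i=-1:; next v becomes 21; next at i=0:; next v becomes 31; next s becomes 0; next at i=1:; next s becomes 0; next at i=2:; next s becomes 0; next at i=3:; next s becomes 0; next at i=4:; next s becomes 0; next at i=5:; next s becomes 0; next final value -2; eval_b: t becomes -2; next v becomes 1; next u becomes -2; next v becomes 11; next v becomes 21; next v becomes 31; next s becomes 0; next at i=1:; next s becomes 0; next at i=2:; next s becomes 0; next at i=3:; next s becomes 0; next at i=4:; next s becomes 0; next at i=5:; next s becomes 0; next final value -2; agreement on -2.
An exhaustive pass over the 27 declared inputs shows identical outputs.
verdict: equivalent


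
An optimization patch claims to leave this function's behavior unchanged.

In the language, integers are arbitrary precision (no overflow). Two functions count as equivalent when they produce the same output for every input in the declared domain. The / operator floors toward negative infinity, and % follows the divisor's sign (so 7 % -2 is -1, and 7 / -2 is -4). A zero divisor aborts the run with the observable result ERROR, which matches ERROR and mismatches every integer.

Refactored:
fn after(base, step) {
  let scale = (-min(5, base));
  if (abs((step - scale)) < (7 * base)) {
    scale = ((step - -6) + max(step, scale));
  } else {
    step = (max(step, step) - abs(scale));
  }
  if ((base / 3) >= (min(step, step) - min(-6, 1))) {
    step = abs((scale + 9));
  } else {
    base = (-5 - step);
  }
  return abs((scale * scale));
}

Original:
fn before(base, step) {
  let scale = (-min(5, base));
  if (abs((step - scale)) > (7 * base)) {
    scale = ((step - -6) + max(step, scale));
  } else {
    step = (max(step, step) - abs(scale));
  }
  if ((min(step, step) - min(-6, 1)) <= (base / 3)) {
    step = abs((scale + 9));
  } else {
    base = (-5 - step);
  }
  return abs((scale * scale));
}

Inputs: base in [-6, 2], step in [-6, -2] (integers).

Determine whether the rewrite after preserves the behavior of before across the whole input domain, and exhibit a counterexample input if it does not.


Run the pair on base=-6, step=-5.
before: scale := 6 | (abs((step - scale)) > (7 * base)): true | scale := 7 | ((min(step, step) - min(-6, 1)) <= (base / 3)): false | base := 0 | result 49
after: scale := 6 | (abs((step - scale)) < (7 * base)): false | step := -11 | ((base / 3) >= (min(step, step) - min(-6, 1))): true | step := 15 | result 36
49 and 36 differ, so these are not the same function on this domain.
verdict: not equivalent; witness: base=-6, step=-5


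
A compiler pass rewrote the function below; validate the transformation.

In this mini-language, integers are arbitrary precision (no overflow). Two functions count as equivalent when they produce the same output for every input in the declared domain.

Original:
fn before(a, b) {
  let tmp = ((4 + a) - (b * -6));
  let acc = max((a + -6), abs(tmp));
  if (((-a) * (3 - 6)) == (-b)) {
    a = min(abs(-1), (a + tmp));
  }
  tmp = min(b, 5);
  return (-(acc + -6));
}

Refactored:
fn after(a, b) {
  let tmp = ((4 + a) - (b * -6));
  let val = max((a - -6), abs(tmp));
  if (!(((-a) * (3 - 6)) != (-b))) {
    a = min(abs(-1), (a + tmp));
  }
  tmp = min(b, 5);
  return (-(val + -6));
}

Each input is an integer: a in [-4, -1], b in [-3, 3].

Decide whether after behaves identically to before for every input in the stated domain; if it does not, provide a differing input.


These are not equivalent — on a=-4, b=0 the outputs split (6 vs 4).
before: tmp = 0; acc = 0; (((-a) * (3 - 6)) == (-b)) -> false; tmp = 0; return 6
after: tmp = 0; val = 2; (!(((-a) * (3 - 6)) != (-b))) -> false; tmp = 0; return 4
verdict: not equivalent; witness: a=-4, b=0


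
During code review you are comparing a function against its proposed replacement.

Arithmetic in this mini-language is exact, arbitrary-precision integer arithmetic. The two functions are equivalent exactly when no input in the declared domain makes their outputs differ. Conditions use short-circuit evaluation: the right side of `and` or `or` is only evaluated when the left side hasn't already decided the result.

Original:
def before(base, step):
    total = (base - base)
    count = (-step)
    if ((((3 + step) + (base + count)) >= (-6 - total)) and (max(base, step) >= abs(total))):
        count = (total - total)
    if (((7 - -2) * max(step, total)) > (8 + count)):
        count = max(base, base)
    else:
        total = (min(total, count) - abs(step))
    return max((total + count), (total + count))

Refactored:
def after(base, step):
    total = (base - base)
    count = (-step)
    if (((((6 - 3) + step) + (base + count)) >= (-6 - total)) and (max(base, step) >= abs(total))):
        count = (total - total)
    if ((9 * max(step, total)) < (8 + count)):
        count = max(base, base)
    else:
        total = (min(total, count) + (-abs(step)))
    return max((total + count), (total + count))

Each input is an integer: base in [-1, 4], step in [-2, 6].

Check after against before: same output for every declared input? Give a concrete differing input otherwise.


Take base=-1, step=-2.
before: total becomes 0; next count becomes 2; next ((((3 + step) + (base + count)) >= (-6 - total)) and (max(base, step) >= abs(total))) evaluates to false; next (((7 - -2) * max(step, total)) > (8 + count)) evaluates to false; next total becomes -2; next final value 0
after: total becomes 0; next count becomes 2; next (((((6 - 3) + step) + (base + count)) >= (-6 - total)) and (max(base, step) >= abs(total))) evaluates to false; next ((9 * max(step, total)) < (8 + count)) evaluates to true; next count becomes -1; next final value -1
0 against -1: the behavior changed.
verdict: not equivalent; witness: base=-1, step=-2


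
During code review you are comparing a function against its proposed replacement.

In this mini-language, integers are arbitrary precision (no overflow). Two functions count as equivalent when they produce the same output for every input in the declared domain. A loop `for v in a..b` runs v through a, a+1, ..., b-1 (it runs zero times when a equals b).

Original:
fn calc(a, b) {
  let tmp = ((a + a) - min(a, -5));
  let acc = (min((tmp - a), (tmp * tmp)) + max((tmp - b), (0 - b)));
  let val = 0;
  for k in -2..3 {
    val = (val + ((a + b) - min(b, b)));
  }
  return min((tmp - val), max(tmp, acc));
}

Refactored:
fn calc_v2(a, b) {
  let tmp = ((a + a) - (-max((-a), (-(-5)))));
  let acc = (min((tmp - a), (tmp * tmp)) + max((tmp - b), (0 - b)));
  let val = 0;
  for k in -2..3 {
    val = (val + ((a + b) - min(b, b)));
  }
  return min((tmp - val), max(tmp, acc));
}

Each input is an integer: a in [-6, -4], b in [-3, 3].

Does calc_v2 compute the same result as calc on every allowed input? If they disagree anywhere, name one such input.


Reading the diff, among the changes: min/max/abs usage differs.
One worked example (a=-4, b=1) — calc: tmp=-3, then acc=0, then val=0, then (k=-2), then val=-4, then (k=-1), then val=-8, then (k=0), then val=-12, then (k=1), then val=-16, then (k=2), then val=-20, then returns 0; calc_v2: tmp=-3, then acc=0, then val=0, then (k=-2), then val=-4, then (k=-1), then val=-8, then (k=0), then val=-12, then (k=1), then val=-16, then (k=2), then val=-20, then returns 0; agreement on 0.
Every one of the 21 inputs gives matching results.
verdict: equivalent


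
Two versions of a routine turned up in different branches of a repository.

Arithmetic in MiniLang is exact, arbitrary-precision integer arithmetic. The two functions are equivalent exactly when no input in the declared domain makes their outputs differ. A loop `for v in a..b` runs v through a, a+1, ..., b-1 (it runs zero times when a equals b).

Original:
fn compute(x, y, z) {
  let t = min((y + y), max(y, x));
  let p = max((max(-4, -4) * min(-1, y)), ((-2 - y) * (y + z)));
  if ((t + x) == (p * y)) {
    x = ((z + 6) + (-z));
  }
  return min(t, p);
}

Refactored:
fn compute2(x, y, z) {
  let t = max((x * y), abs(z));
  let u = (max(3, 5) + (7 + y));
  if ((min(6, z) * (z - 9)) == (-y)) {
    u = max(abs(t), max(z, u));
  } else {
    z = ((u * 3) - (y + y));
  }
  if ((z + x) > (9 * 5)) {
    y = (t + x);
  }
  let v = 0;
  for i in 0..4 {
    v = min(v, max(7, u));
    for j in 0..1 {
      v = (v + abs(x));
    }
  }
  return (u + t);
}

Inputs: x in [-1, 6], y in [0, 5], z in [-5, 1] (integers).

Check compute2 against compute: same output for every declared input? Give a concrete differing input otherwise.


Not equivalent: x=-1, y=0, z=-5 separates them (0 vs 17).
compute: t=0, then p=10, then ((t + x) == (p * y)) is false, then returns 0
compute2: t=5, then u=12, then ((min(6, z) * (z - 9)) == (-y)) is false, then z=36, then ((z + x) > (9 * 5)) is false, then v=0, then (i=0), then v=0, then (j=0), then v=1, then (i=1), then v=1, then (j=0), then v=2, then (i=2), then v=2, then (j=0), then v=3, then (i=3), then v=3, then (j=0), then v=4, then returns 17
verdict: not equivalent; witness: x=-1, y=0, z=-5


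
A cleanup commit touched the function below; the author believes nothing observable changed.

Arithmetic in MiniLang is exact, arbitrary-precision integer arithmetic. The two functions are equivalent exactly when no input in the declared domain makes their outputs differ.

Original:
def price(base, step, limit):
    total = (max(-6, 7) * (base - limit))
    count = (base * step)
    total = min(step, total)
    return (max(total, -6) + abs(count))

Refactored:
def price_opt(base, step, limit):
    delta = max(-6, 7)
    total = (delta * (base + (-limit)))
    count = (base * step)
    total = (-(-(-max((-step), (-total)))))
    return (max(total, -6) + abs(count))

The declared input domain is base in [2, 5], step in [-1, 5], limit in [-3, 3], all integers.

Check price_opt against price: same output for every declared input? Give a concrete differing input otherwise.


Behavior is preserved: although arithmetic usage differs, plus min/max/abs usage differs, plus statement counts differ, plus local variable names differ, the outputs never diverge.
Spot check at base=2, step=0, limit=0 — price: total := 14 | count := 0 | total := 0 | result 0. price_opt: delta := 7 | total := 14 | count := 0 | total := 0 | result 0. Both give 0.
Every one of the 196 inputs gives matching results.
verdict: equivalent


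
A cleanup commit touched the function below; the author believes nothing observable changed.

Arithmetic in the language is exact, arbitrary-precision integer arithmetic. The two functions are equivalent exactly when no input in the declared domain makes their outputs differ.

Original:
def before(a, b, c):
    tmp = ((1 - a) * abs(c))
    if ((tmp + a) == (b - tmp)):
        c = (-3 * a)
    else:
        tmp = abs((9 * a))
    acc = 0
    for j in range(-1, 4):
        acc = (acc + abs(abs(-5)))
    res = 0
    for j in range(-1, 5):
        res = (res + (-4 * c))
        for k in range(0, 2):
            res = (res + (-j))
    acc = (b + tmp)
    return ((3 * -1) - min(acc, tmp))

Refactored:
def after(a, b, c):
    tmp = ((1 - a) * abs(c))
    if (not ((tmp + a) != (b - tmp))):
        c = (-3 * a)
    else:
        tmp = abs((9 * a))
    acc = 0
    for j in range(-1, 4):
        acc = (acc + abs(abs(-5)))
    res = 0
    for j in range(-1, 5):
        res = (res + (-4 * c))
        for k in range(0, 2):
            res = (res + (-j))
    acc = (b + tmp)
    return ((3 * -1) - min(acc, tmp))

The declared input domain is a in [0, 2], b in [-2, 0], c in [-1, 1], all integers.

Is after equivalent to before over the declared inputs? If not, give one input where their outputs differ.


Comparing the listings, the differences include: boolean connective usage differs, and comparison usage differs.
Spot check at a=0, b=-1, c=-1 — before: tmp becomes 1; next ((tmp + a) == (b - tmp)) evaluates to false; next tmp becomes 0; next acc becomes 0; next at j=-1:; next acc becomes 5; next at j=0:; next acc becomes 10; next at j=1:; next acc becomes 15; next at j=2:; next acc becomes 20; next at j=3:; next acc becomes 25; next res becomes 0; next at j=-1:; next res becomes 4; next at k=0:; next res becomes 5; next at k=1:; next res becomes 6; next at j=0:; next res becomes 10; next at k=0:; next res becomes 10; next at k=1:; next res becomes 10; next at j=1:; next res becomes 14; next at k=0:; next res becomes 13; next at k=1:; next res becomes 12; next at j=2:; next res becomes 16; next at k=0:; next res becomes 14; next at k=1:; next res becomes 12; next at j=3:; next res becomes 16; next at k=0:; next res becomes 13; next at k=1:; next res becomes 10; next at j=4:; next res becomes 14; next at k=0:; next res becomes 10; next at k=1:; next res becomes 6; next acc becomes -1; next final value -2. after: tmp becomes 1; next (not ((tmp + a) != (b - tmp))) evaluates to false; next tmp becomes 0; next acc becomes 0; next at j=-1:; next acc becomes 5; next at j=0:; next acc becomes 10; next at j=1:; next acc becomes 15; next at j=2:; next acc becomes 20; next at j=3:; next acc becomes 25; next res becomes 0; next at j=-1:; next res becomes 4; next at k=0:; next res becomes 5; next at k=1:; next res becomes 6; next at j=0:; next res becomes 10; next at k=0:; next res becomes 10; next at k=1:; next res becomes 10; next at j=1:; next res becomes 14; next at k=0:; next res becomes 13; next at k=1:; next res becomes 12; next at j=2:; next res becomes 16; next at k=0:; next res becomes 14; next at k=1:; next res becomes 12; next at j=3:; next res becomes 16; next at k=0:; next res becomes 13; next at k=1:; next res becomes 10; next at j=4:; next res becomes 14; next at k=0:; next res becomes 10; next at k=1:; next res becomes 6; next acc becomes -1; next final value -2. Both give -2.
Sweeping the whole domain (27 inputs) finds no disagreement.
verdict: equivalent
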